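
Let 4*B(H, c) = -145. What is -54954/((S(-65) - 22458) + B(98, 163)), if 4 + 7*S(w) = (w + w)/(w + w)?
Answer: 1538712/629851 ≈ 2.4430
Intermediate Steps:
B(H, c) = -145/4 (B(H, c) = (¼)*(-145) = -145/4)
S(w) = -3/7 (S(w) = -4/7 + ((w + w)/(w + w))/7 = -4/7 + ((2*w)/((2*w)))/7 = -4/7 + ((2*w)*(1/(2*w)))/7 = -4/7 + (⅐)*1 = -4/7 + ⅐ = -3/7)
-54954/((S(-65) - 22458) + B(98, 163)) = -54954/((-3/7 - 22458) - 145/4) = -54954/(-157209/7 - 145/4) = -54954/(-629851/28) = -54954*(-28/629851) = 1538712/629851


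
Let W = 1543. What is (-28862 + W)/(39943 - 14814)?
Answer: -27319/25129 ≈ -1.0872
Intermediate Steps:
(-28862 + W)/(39943 - 14814) = (-28862 + 1543)/(39943 - 14814) = -27319/25129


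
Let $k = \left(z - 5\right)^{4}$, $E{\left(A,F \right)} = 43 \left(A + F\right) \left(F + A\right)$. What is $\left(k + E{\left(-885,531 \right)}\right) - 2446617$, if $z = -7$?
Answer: $2962707$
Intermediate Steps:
$E{\left(A,F \right)} = 43 \left(A + F\right)^{2}$ ($E{\left(A,F \right)} = 43 \left(A + F\right) \left(A + F\right) = 43 \left(A + F\right)^{2}$)
$k = 20736$ ($k = \left(-7 - 5\right)^{4} = \left(-12\right)^{4} = 20736$)
$\left(k + E{\left(-885,531 \right)}\right) - 2446617 = \left(20736 + 43 \left(-885 + 531\right)^{2}\right) - 2446617 = \left(20736 + 43 \left(-354\right)^{2}\right) - 2446617 = \left(20736 + 43 \cdot 125316\right) - 2446617 = \left(20736 + 5388588\right) - 2446617 = 5409324 - 2446617 = 2962707$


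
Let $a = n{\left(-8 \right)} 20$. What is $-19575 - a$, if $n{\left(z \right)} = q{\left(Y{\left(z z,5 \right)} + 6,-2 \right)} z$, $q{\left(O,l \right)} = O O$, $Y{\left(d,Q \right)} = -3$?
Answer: $-18135$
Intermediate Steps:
$q{\left(O,l \right)} = O^{2}$
$n{\left(z \right)} = 9 z$ ($n{\left(z \right)} = \left(-3 + 6\right)^{2} z = 3^{2} z = 9 z$)
$a = -1440$ ($a = 9 \left(-8\right) 20 = \left(-72\right) 20 = -1440$)
$-19575 - a = -19575 - -1440 = -19575 + 1440 = -18135$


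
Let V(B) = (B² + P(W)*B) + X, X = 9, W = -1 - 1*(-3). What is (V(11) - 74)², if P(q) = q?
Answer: 6084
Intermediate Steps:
W = 2 (W = -1 + 3 = 2)
V(B) = 9 + B² + 2*B (V(B) = (B² + 2*B) + 9 = 9 + B² + 2*B)
(V(11) - 74)² = ((9 + 11² + 2*11) - 74)² = ((9 + 121 + 22) - 74)² = (152 - 74)² = 78² = 6084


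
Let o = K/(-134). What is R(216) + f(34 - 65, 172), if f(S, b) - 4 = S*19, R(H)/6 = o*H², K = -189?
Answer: 26414757/67 ≈ 3.9425e+5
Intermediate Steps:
o = 189/134 (o = -189/(-134) = -189*(-1/134) = 189/134 ≈ 1.4104)
R(H) = 567*H²/67 (R(H) = 6*(189*H²/134) = 567*H²/67)
f(S, b) = 4 + 19*S (f(S, b) = 4 + S*19 = 4 + 19*S)
R(216) + f(34 - 65, 172) = (567/67)*216² + (4 + 19*(34 - 65)) = (567/67)*46656 + (4 + 19*(-31)) = 26453952/67 + (4 - 589) = 26453952/67 - 585 = 26414757/67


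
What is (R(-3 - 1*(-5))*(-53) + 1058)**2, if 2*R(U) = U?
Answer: 1010025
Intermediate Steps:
R(U) = U/2
(R(-3 - 1*(-5))*(-53) + 1058)**2 = (((-3 - 1*(-5))/2)*(-53) + 1058)**2 = (((-3 + 5)/2)*(-53) + 1058)**2 = (((1/2)*2)*(-53) + 1058)**2 = (1*(-53) + 1058)**2 = (-53 + 1058)**2 = 1005**2 = 1010025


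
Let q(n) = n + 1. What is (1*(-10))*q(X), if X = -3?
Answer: 20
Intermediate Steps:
q(n) = 1 + n
(1*(-10))*q(X) = (1*(-10))*(1 - 3) = -10*(-2) = 20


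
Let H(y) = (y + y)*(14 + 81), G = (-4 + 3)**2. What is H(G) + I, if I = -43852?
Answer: -43662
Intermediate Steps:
G = 1 (G = (-1)**2 = 1)
H(y) = 190*y (H(y) = (2*y)*95 = 190*y)
H(G) + I = 190*1 - 43852 = 190 - 43852 = -43662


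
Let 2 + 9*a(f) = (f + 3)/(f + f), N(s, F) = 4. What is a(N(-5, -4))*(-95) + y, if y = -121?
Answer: -873/8 ≈ -109.13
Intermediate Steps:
a(f) = -2/9 + (3 + f)/(18*f) (a(f) = -2/9 + ((f + 3)/(f + f))/9 = -2/9 + ((3 + f)/((2*f)))/9 = -2/9 + ((3 + f)*(1/(2*f)))/9 = -2/9 + ((3 + f)/(2*f))/9 = -2/9 + (3 + f)/(18*f))
a(N(-5, -4))*(-95) + y = ((⅙)*(1 - 1*4)/4)*(-95) - 121 = ((⅙)*(¼)*(1 - 4))*(-95) - 121 = ((⅙)*(¼)*(-3))*(-95) - 121 = -⅛*(-95) - 121 = 95/8 - 121 = -873/8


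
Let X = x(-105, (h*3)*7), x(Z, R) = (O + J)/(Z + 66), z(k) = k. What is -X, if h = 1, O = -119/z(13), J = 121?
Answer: 1454/507 ≈ 2.8679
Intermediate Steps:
O = -119/13 ≈ -9.1538
x(Z, R) = 1454/(13*(66 + Z)) (x(Z, R) = (-119/13 + 121)/(Z + 66) = 1454/(13*(66 + Z)))
X = -1454/507 (X = 1454/(13*(66 - 105)) = (1454/13)/(-39) = (1454/13)*(-1/39) = -1454/507 ≈ -2.8679)
-X = -1*(-1454/507) = 1454/507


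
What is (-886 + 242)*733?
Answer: -472052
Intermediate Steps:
(-886 + 242)*733 = -644*733 = -472052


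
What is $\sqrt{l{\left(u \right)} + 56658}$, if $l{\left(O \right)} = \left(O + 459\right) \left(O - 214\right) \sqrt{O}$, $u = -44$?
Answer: $\sqrt{56658 - 214140 i \sqrt{11}} \approx 620.14 - 572.63 i$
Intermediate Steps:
$l{\left(O \right)} = \sqrt{O} \left(-214 + O\right) \left(459 + O\right)$ ($l{\left(O \right)} = \left(459 + O\right) \left(-214 + O\right) \sqrt{O} = \left(-214 + O\right) \left(459 + O\right) \sqrt{O} = \sqrt{O} \left(-214 + O\right) \left(459 + O\right)$)
$\sqrt{l{\left(u \right)} + 56658} = \sqrt{\sqrt{-44} \left(-98226 + \left(-44\right)^{2} + 245 \left(-44\right)\right) + 56658} = \sqrt{2 i \sqrt{11} \left(-98226 + 1936 - 10780\right) + 56658} = \sqrt{2 i \sqrt{11} \left(-107070\right) + 56658} = \sqrt{- 214140 i \sqrt{11} + 56658} = \sqrt{56658 - 214140 i \sqrt{11}}$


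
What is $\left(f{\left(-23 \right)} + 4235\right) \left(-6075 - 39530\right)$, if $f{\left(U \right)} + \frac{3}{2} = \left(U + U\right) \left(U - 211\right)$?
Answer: $- \frac{1367921975}{2} \approx -6.8396 \cdot 10^{8}$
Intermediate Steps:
$f{\left(U \right)} = - \frac{3}{2} + 2 U \left(-211 + U\right)$ ($f{\left(U \right)} = - \frac{3}{2} + \left(U + U\right) \left(U - 211\right) = - \frac{3}{2} + 2 U \left(-211 + U\right)$)
$\left(f{\left(-23 \right)} + 4235\right) \left(-6075 - 39530\right) = \left(\left(- \frac{3}{2} - -9706 + 2 \left(-23\right)^{2}\right) + 4235\right) \left(-6075 - 39530\right) = \left(\left(- \frac{3}{2} + 9706 + 2 \cdot 529\right) + 4235\right) \left(-45605\right) = \left(\left(- \frac{3}{2} + 9706 + 1058\right) + 4235\right) \left(-45605\right) = \left(\frac{21525}{2} + 4235\right) \left(-45605\right) = \frac{29995}{2} \left(-45605\right) = - \frac{1367921975}{2}$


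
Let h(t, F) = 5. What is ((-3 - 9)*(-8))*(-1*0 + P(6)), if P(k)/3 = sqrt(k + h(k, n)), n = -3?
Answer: 288*sqrt(11) ≈ 955.19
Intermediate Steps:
P(k) = 3*sqrt(5 + k) (P(k) = 3*sqrt(k + 5) = 3*sqrt(5 + k))
((-3 - 9)*(-8))*(-1*0 + P(6)) = ((-3 - 9)*(-8))*(-1*0 + 3*sqrt(5 + 6)) = (-12*(-8))*(0 + 3*sqrt(11)) = 96*(3*sqrt(11)) = 288*sqrt(11)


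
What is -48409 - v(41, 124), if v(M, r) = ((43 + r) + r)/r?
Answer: -6003007/124 ≈ -48411.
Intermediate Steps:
v(M, r) = (43 + 2*r)/r
-48409 - v(41, 124) = -48409 - (2 + 43/124) = -48409 - 1*291/124 = -48409 - 291/124 = -6003007/124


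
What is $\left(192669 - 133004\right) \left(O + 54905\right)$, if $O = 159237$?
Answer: $12776782430$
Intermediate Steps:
$\left(192669 - 133004\right) \left(O + 54905\right) = \left(192669 - 133004\right) \left(159237 + 54905\right) = 59665 \cdot 214142 = 12776782430$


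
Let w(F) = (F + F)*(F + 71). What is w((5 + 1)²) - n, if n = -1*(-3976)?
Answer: 3728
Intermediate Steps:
n = 3976
w(F) = 2*F*(71 + F) (w(F) = (2*F)*(71 + F) = 2*F*(71 + F))
w((5 + 1)²) - n = 2*(5 + 1)²*(71 + (5 + 1)²) - 1*3976 = 2*6²*(71 + 6²) - 3976 = 2*36*(71 + 36) - 3976 = 2*36*107 - 3976 = 7704 - 3976 = 3728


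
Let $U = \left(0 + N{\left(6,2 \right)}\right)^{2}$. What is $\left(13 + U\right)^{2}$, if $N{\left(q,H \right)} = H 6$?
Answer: $24649$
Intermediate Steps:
$N{\left(q,H \right)} = 6 H$
$U = 144$ ($U = \left(0 + 6 \cdot 2\right)^{2} = \left(0 + 12\right)^{2} = 12^{2} = 144$)
$\left(13 + U\right)^{2} = \left(13 + 144\right)^{2} = 157^{2} = 24649$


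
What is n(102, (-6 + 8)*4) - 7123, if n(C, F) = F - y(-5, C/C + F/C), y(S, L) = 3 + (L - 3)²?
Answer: -18523522/2601 ≈ -7121.7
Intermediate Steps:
y(S, L) = 3 + (-3 + L)²
n(C, F) = -3 + F - (-2 + F/C)² (n(C, F) = F - (3 + (-3 + (C/C + F/C))²) = F - (3 + (-3 + (1 + F/C))²) = F - (3 + (-2 + F/C)²) = F + (-3 - (-2 + F/C)²) = -3 + F - (-2 + F/C)²)
n(102, (-6 + 8)*4) - 7123 = (-3 + (-6 + 8)*4 - 1*(-(-6 + 8)*4 + 2*102)²/102²) - 7123 = (-3 + 2*4 - 1*1/10404*(-2*4 + 204)²) - 7123 = (-3 + 8 - 1*1/10404*(-1*8 + 204)²) - 7123 = (-3 + 8 - 1*1/10404*(-8 + 204)²) - 7123 = (-3 + 8 - 1*1/10404*196²) - 7123 = (-3 + 8 - 1*1/10404*38416) - 7123 = (-3 + 8 - 9604/2601) - 7123 = 3401/2601 - 7123 = -18523522/2601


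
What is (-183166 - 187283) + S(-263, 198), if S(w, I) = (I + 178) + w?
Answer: -370336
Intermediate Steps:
S(w, I) = 178 + I + w (S(w, I) = (178 + I) + w = 178 + I + w)
(-183166 - 187283) + S(-263, 198) = (-183166 - 187283) + (178 + 198 - 263) = -370449 + 113 = -370336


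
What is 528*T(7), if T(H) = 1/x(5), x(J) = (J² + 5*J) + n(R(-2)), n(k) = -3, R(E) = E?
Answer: 528/47 ≈ 11.234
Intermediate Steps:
x(J) = -3 + J² + 5*J (x(J) = (J² + 5*J) - 3 = -3 + J² + 5*J)
T(H) = 1/47 (T(H) = 1/(-3 + 5² + 5*5) = 1/(-3 + 25 + 25) = 1/47)
528*T(7) = 528*(1/47) = 528/47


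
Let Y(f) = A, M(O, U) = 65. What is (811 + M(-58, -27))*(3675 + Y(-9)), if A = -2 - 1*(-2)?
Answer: 3219300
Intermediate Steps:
A = 0 (A = -2 + 2 = 0)
Y(f) = 0
(811 + M(-58, -27))*(3675 + Y(-9)) = (811 + 65)*(3675 + 0) = 876*3675 = 3219300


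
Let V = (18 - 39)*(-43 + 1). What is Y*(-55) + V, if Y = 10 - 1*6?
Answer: 662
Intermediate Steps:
Y = 4 (Y = 10 - 6 = 4)
V = 882 (V = -21*(-42) = 882)
Y*(-55) + V = 4*(-55) + 882 = -220 + 882 = 662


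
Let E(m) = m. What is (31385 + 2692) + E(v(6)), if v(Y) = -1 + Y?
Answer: 34082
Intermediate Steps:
(31385 + 2692) + E(v(6)) = (31385 + 2692) + (-1 + 6) = 34077 + 5 = 34082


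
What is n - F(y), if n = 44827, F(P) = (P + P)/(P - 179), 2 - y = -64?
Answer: 5065583/113 ≈ 44828.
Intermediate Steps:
y = 66 (y = 2 - 1*(-64) = 2 + 64 = 66)
F(P) = 2*P/(-179 + P) (F(P) = (2*P)/(-179 + P) = 2*P/(-179 + P))
n - F(y) = 44827 - 2*66/(-179 + 66) = 44827 - 2*66/(-113) = 44827 - 2*66*(-1)/113 = 44827 - 1*(-132/113) = 44827 + 132/113 = 5065583/113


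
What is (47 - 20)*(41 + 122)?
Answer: 4401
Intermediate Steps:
(47 - 20)*(41 + 122) = 27*163 = 4401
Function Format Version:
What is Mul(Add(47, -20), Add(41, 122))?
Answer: 4401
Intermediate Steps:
Mul(Add(47, -20), Add(41, 122)) = Mul(27, 163) = 4401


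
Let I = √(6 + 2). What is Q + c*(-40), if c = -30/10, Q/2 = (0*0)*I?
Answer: 120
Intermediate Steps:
I = 2*√2 (I = √8 = 2*√2 ≈ 2.8284)
Q = 0 (Q = 2*((0*0)*(2*√2)) = 2*(0*(2*√2)) = 2*0 = 0)
c = -3 (c = -30*⅒ = -3)
Q + c*(-40) = 0 - 3*(-40) = 0 + 120 = 120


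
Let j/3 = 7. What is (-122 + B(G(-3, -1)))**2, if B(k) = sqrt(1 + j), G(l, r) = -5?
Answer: (122 - sqrt(22))**2 ≈ 13762.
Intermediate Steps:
j = 21 (j = 3*7 = 21)
B(k) = sqrt(22) (B(k) = sqrt(1 + 21) = sqrt(22))
(-122 + B(G(-3, -1)))**2 = (-122 + sqrt(22))**2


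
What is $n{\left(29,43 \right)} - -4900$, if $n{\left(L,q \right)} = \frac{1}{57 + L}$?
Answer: $\frac{421401}{86} \approx 4900.0$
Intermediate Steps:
$n{\left(29,43 \right)} - -4900 = \frac{1}{57 + 29} - -4900 = \frac{1}{86} + 4900 = \frac{421401}{86}$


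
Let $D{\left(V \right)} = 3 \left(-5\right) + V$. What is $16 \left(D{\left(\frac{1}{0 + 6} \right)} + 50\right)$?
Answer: $\frac{1688}{3} \approx 562.67$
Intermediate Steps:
$D{\left(V \right)} = -15 + V$
$16 \left(D{\left(\frac{1}{0 + 6} \right)} + 50\right) = 16 \left(\left(-15 + \frac{1}{0 + 6}\right) + 50\right) = 16 \left(\left(-15 + \frac{1}{6}\right) + 50\right) = 16 \left(- \frac{89}{6} + 50\right) = 16 \cdot \frac{211}{6} = \frac{1688}{3}$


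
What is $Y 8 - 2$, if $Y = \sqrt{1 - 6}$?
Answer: $-2 + 8 i \sqrt{5} \approx -2.0 + 17.889 i$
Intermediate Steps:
$Y = i \sqrt{5}$ ($Y = \sqrt{-5} = i \sqrt{5} \approx 2.2361 i$)
$Y 8 - 2 = i \sqrt{5} \cdot 8 - 2 = 8 i \sqrt{5} - 2 = -2 + 8 i \sqrt{5}$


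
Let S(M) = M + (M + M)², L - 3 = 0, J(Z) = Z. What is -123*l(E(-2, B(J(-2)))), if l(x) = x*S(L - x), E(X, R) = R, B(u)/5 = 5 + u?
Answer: -1040580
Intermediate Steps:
B(u) = 25 + 5*u (B(u) = 5*(5 + u) = 25 + 5*u)
L = 3 (L = 3 + 0 = 3)
S(M) = M + 4*M² (S(M) = M + (2*M)² = M + 4*M²)
l(x) = x*(3 - x)*(13 - 4*x) (l(x) = x*((3 - x)*(1 + 4*(3 - x))) = x*((3 - x)*(1 + (12 - 4*x))) = x*((3 - x)*(13 - 4*x)) = x*(3 - x)*(13 - 4*x))
-123*l(E(-2, B(J(-2)))) = -123*(25 + 5*(-2))*(-13 + 4*(25 + 5*(-2)))*(-3 + (25 + 5*(-2))) = -123*(25 - 10)*(-13 + 4*(25 - 10))*(-3 + (25 - 10)) = -1845*(-13 + 4*15)*(-3 + 15) = -1845*(-13 + 60)*12 = -1845*47*12 = -123*8460 = -1040580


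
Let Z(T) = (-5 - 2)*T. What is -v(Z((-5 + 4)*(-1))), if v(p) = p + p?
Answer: 14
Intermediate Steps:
Z(T) = -7*T
v(p) = 2*p
-v(Z((-5 + 4)*(-1))) = -2*(-7*(-5 + 4)*(-1)) = -2*(-(-7)*(-1)) = -2*(-7*1) = -2*(-7) = -1*(-14) = 14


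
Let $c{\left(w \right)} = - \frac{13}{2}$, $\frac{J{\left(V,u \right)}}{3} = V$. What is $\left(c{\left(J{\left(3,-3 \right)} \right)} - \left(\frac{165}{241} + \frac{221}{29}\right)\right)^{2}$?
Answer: $\frac{42827888601}{195384484} \approx 219.2$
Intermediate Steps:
$J{\left(V,u \right)} = 3 V$
$c{\left(w \right)} = - \frac{13}{2}$ ($c{\left(w \right)} = \left(-13\right) \frac{1}{2} = - \frac{13}{2}$)
$\left(c{\left(J{\left(3,-3 \right)} \right)} - \left(\frac{165}{241} + \frac{221}{29}\right)\right)^{2} = \left(- \frac{13}{2} - \left(\frac{165}{241} + \frac{221}{29}\right)\right)^{2} = \left(- \frac{13}{2} - \frac{58046}{6989}\right)^{2} = \left(- \frac{206949}{13978}\right)^{2} = \frac{42827888601}{195384484}$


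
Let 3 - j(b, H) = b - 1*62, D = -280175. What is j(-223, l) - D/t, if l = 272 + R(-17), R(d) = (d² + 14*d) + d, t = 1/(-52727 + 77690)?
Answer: 6994008813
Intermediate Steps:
t = 1/24963 ≈ 4.0059e-5
R(d) = d² + 15*d
l = 306 (l = 272 - 17*(15 - 17) = 272 - 17*(-2) = 272 + 34 = 306)
j(b, H) = 65 - b (j(b, H) = 3 - (b - 1*62) = 3 - (b - 62) = 3 - (-62 + b) = 3 + (62 - b) = 65 - b)
j(-223, l) - D/t = (65 - 1*(-223)) - (-280175)/1/24963 = (65 + 223) - (-280175)*24963 = 288 - 1*(-6994008525) = 288 + 6994008525 = 6994008813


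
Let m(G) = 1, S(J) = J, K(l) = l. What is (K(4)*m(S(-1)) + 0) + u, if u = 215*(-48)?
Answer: -10316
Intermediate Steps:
u = -10320
(K(4)*m(S(-1)) + 0) + u = (4*1 + 0) - 10320 = (4 + 0) - 10320 = 4 - 10320 = -10316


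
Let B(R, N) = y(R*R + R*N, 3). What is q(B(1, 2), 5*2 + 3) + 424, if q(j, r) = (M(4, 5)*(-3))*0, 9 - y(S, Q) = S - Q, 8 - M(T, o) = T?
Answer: 424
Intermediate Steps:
M(T, o) = 8 - T
y(S, Q) = 9 + Q - S (y(S, Q) = 9 - (S - Q) = 9 + (Q - S) = 9 + Q - S)
B(R, N) = 12 - R² - N*R (B(R, N) = 9 + 3 - (R*R + R*N) = 9 + 3 - (R² + N*R) = 9 + 3 + (-R² - N*R) = 12 - R² - N*R)
q(j, r) = 0 (q(j, r) = ((8 - 1*4)*(-3))*0 = ((8 - 4)*(-3))*0 = (4*(-3))*0 = -12*0 = 0)
q(B(1, 2), 5*2 + 3) + 424 = 0 + 424 = 424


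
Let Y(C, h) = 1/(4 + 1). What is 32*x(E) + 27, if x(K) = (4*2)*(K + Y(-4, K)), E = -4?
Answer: -4729/5 ≈ -945.80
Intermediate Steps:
Y(C, h) = ⅕ (Y(C, h) = 1/5 = ⅕)
x(K) = 8/5 + 8*K (x(K) = (4*2)*(K + ⅕) = 8*(⅕ + K) = 8/5 + 8*K)
32*x(E) + 27 = 32*(8/5 + 8*(-4)) + 27 = 32*(8/5 - 32) + 27 = 32*(-152/5) + 27 = -4864/5 + 27 = -4729/5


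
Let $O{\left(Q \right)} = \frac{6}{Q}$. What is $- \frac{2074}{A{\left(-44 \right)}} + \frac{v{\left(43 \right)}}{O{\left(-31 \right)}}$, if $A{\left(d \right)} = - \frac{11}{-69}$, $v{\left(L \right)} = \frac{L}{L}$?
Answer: $- \frac{858977}{66} \approx -13015.0$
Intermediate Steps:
$v{\left(L \right)} = 1$
$A{\left(d \right)} = \frac{11}{69}$ ($A{\left(d \right)} = \left(-11\right) \left(- \frac{1}{69}\right) = \frac{11}{69}$)
$- \frac{2074}{A{\left(-44 \right)}} + \frac{v{\left(43 \right)}}{O{\left(-31 \right)}} = - \frac{2074}{\frac{11}{69}} + 1 \frac{1}{6 \frac{1}{-31}} = \left(-2074\right) \frac{69}{11} + 1 \frac{1}{6 \left(- \frac{1}{31}\right)} = - \frac{143106}{11} + 1 \frac{1}{- \frac{6}{31}} = - \frac{143106}{11} + 1 \left(- \frac{31}{6}\right) = - \frac{143106}{11} - \frac{31}{6} = - \frac{858977}{66}$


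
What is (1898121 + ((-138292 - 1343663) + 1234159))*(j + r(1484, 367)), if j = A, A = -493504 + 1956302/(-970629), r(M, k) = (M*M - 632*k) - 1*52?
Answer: 2365543249895347150/970629 ≈ 2.4371e+12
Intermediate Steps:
r(M, k) = -52 + M² - 632*k (r(M, k) = (M² - 632*k) - 52 = -52 + M² - 632*k)
A = -479011250318/970629 (A = -493504 + 1956302*(-1/970629) = -493504 - 1956302/970629 = -479011250318/970629 ≈ -4.9351e+5)
j = -479011250318/970629 ≈ -4.9351e+5
(1898121 + ((-138292 - 1343663) + 1234159))*(j + r(1484, 367)) = (1898121 + ((-138292 - 1343663) + 1234159))*(-479011250318/970629 + (-52 + 1484² - 632*367)) = (1898121 + (-1481955 + 1234159))*(-479011250318/970629 + (-52 + 2202256 - 231944)) = (1898121 - 247796)*(-479011250318/970629 + 1970260) = 1650325*(1433380243222/970629) = 2365543249895347150/970629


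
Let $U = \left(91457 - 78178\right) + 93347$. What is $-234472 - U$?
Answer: $-341098$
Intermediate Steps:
$U = 106626$ ($U = 13279 + 93347 = 106626$)
$-234472 - U = -234472 - 106626 = -341098$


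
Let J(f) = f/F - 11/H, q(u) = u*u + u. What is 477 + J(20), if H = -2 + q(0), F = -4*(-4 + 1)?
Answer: 2905/6 ≈ 484.17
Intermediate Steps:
F = 12 (F = -4*(-3) = 12)
q(u) = u + u**2 (q(u) = u**2 + u = u + u**2)
H = -2 (H = -2 + 0*(1 + 0) = -2 + 0*1 = -2 + 0 = -2)
J(f) = 11/2 + f/12 (J(f) = f/12 - 11/(-2) = f*(1/12) - 11*(-1/2) = f/12 + 11/2 = 11/2 + f/12)
477 + J(20) = 477 + (11/2 + (1/12)*20) = 477 + (11/2 + 5/3) = 477 + 43/6 = 2905/6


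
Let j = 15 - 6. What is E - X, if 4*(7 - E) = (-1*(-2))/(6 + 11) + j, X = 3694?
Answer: -250871/68 ≈ -3689.3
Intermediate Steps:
j = 9
E = 321/68 (E = 7 - ((-1*(-2))/(6 + 11) + 9)/4 = 7 - (2/17 + 9)/4 = 7 - ¼*155/17 = 7 - 155/68 = 321/68 ≈ 4.7206)
E - X = 321/68 - 1*3694 = 321/68 - 3694 = -250871/68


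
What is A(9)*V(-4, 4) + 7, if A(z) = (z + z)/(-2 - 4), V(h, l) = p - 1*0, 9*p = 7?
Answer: 14/3 ≈ 4.6667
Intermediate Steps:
p = 7/9 (p = (⅑)*7 = 7/9 ≈ 0.77778)
V(h, l) = 7/9 (V(h, l) = 7/9 - 1*0 = 7/9 + 0 = 7/9)
A(z) = -z/3 (A(z) = (2*z)/(-6) = (2*z)*(-⅙) = -z/3)
A(9)*V(-4, 4) + 7 = -⅓*9*(7/9) + 7 = -3*7/9 + 7 = -7/3 + 7 = 14/3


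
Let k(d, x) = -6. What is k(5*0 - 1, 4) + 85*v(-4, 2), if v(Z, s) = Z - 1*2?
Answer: -516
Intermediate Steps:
v(Z, s) = -2 + Z (v(Z, s) = Z - 2 = -2 + Z)
k(5*0 - 1, 4) + 85*v(-4, 2) = -6 + 85*(-2 - 4) = -6 + 85*(-6) = -6 - 510 = -516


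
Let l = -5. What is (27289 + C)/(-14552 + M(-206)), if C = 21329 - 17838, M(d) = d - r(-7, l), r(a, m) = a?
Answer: -3420/1639 ≈ -2.0866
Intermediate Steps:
M(d) = 7 + d (M(d) = d - 1*(-7) = d + 7 = 7 + d)
C = 3491
(27289 + C)/(-14552 + M(-206)) = (27289 + 3491)/(-14552 + (7 - 206)) = 30780/(-14552 - 199) = 30780/(-14751) = 30780*(-1/14751) = -3420/1639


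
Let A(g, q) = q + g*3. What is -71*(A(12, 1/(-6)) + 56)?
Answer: -39121/6 ≈ -6520.2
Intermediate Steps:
A(g, q) = q + 3*g
-71*(A(12, 1/(-6)) + 56) = -71*((1/(-6) + 3*12) + 56) = -71*((-⅙ + 36) + 56) = -71*(215/6 + 56) = -71*551/6 = -39121/6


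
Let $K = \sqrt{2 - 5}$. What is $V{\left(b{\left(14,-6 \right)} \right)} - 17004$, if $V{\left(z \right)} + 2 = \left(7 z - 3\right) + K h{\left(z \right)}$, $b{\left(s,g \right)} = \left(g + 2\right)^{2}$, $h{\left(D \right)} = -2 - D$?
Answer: $-16897 - 18 i \sqrt{3} \approx -16897.0 - 31.177 i$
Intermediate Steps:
$K = i \sqrt{3}$ ($K = \sqrt{-3} = i \sqrt{3} \approx 1.732 i$)
$b{\left(s,g \right)} = \left(2 + g\right)^{2}$
$V{\left(z \right)} = -5 + 7 z + i \sqrt{3} \left(-2 - z\right)$ ($V{\left(z \right)} = -2 + \left(\left(7 z - 3\right) + i \sqrt{3} \left(-2 - z\right)\right) = -2 + \left(\left(-3 + 7 z\right) + i \sqrt{3} \left(-2 - z\right)\right) = -2 + \left(-3 + 7 z + i \sqrt{3} \left(-2 - z\right)\right) = -5 + 7 z + i \sqrt{3} \left(-2 - z\right)$)
$V{\left(b{\left(14,-6 \right)} \right)} - 17004 = \left(-5 + 7 \left(2 - 6\right)^{2} - i \sqrt{3} \left(2 + \left(2 - 6\right)^{2}\right)\right) - 17004 = \left(-5 + 7 \left(-4\right)^{2} - i \sqrt{3} \left(2 + \left(-4\right)^{2}\right)\right) - 17004 = \left(-5 + 7 \cdot 16 - i \sqrt{3} \left(2 + 16\right)\right) - 17004 = \left(-5 + 112 - i \sqrt{3} \cdot 18\right) - 17004 = \left(-5 + 112 - 18 i \sqrt{3}\right) - 17004 = \left(107 - 18 i \sqrt{3}\right) - 17004 = -16897 - 18 i \sqrt{3}$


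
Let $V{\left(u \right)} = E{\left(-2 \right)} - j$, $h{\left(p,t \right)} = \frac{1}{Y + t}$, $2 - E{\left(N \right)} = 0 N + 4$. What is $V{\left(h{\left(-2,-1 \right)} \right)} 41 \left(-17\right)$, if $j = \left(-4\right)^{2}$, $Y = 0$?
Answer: $12546$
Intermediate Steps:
$E{\left(N \right)} = -2$ ($E{\left(N \right)} = 2 - \left(0 N + 4\right) = 2 - \left(0 + 4\right) = 2 - 4 = -2$)
$j = 16$
$h{\left(p,t \right)} = \frac{1}{t}$ ($h{\left(p,t \right)} = \frac{1}{0 + t} = \frac{1}{t}$)
$V{\left(u \right)} = -18$ ($V{\left(u \right)} = -2 - 16 = -18$)
$V{\left(h{\left(-2,-1 \right)} \right)} 41 \left(-17\right) = \left(-18\right) 41 \left(-17\right) = \left(-738\right) \left(-17\right) = 12546$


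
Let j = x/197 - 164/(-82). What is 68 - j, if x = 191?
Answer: 12811/197 ≈ 65.031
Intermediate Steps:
j = 585/197 (j = 191/197 - 164/(-82) = 191*(1/197) - 164*(-1/82) = 191/197 + 2 = 585/197 ≈ 2.9695)
68 - j = 68 - 1*585/197 = 68 - 585/197 = 12811/197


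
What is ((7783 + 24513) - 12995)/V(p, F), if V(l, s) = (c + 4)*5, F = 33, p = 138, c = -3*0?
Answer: 19301/20 ≈ 965.05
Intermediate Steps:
c = 0
V(l, s) = 20 (V(l, s) = (0 + 4)*5 = 4*5 = 20)
((7783 + 24513) - 12995)/V(p, F) = ((7783 + 24513) - 12995)/20 = (32296 - 12995)*(1/20) = 19301*(1/20) = 19301/20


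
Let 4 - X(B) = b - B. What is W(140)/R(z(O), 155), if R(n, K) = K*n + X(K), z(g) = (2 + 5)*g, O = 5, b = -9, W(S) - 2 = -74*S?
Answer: -10358/5593 ≈ -1.8520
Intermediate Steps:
W(S) = 2 - 74*S
X(B) = 13 + B (X(B) = 4 - (-9 - B) = 4 + (9 + B) = 13 + B)
z(g) = 7*g
R(n, K) = 13 + K + K*n (R(n, K) = K*n + (13 + K) = 13 + K + K*n)
W(140)/R(z(O), 155) = (2 - 74*140)/(13 + 155 + 155*(7*5)) = (2 - 10360)/(13 + 155 + 155*35) = -10358/(13 + 155 + 5425) = -10358/5593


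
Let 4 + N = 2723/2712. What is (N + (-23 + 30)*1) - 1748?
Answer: -4729717/2712 ≈ -1744.0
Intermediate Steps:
N = -8125/2712 (N = -4 + 2723/2712 = -8125/2712 ≈ -2.9959)
(N + (-23 + 30)*1) - 1748 = (-8125/2712 + (-23 + 30)*1) - 1748 = (-8125/2712 + 7*1) - 1748 = (-8125/2712 + 7) - 1748 = 10859/2712 - 1748 = -4729717/2712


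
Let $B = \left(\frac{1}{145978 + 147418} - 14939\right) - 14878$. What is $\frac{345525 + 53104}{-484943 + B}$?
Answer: $- \frac{116956154084}{151028524959} \approx -0.7744$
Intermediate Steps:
$B = - \frac{8748188531}{293396}$ ($B = \left(\frac{1}{293396} - 14939\right) - 14878 = - \frac{4383042843}{293396} - 14878 = - \frac{8748188531}{293396} \approx -29817.0$)
$\frac{345525 + 53104}{-484943 + B} = \frac{345525 + 53104}{-484943 - \frac{8748188531}{293396}} = \frac{398629}{- \frac{151028524959}{293396}} = 398629 \left(- \frac{293396}{151028524959}\right) = - \frac{116956154084}{151028524959}$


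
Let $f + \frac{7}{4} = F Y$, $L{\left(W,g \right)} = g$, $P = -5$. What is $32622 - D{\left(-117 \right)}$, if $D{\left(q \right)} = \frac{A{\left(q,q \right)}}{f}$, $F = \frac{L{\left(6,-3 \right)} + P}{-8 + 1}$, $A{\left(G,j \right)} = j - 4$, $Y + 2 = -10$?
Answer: $\frac{14121938}{433} \approx 32614.0$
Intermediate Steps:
$Y = -12$ ($Y = -2 - 10 = -12$)
$A{\left(G,j \right)} = -4 + j$
$F = \frac{8}{7}$ ($F = \frac{-3 - 5}{-8 + 1} = - \frac{8}{-7} = \left(-8\right) \left(- \frac{1}{7}\right) = \frac{8}{7} \approx 1.1429$)
$f = - \frac{433}{28}$ ($f = - \frac{7}{4} + \frac{8}{7} \left(-12\right) = - \frac{7}{4} - \frac{96}{7} = - \frac{433}{28} \approx -15.464$)
$D{\left(q \right)} = \frac{112}{433} - \frac{28 q}{433}$ ($D{\left(q \right)} = \frac{-4 + q}{- \frac{433}{28}} = \left(-4 + q\right) \left(- \frac{28}{433}\right) = \frac{112}{433} - \frac{28 q}{433}$)
$32622 - D{\left(-117 \right)} = 32622 - \left(\frac{112}{433} - - \frac{3276}{433}\right) = 32622 - \left(\frac{112}{433} + \frac{3276}{433}\right) = 32622 - \frac{3388}{433} = \frac{14121938}{433}$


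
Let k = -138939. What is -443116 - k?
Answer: -304177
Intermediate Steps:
-443116 - k = -443116 - 1*(-138939) = -443116 + 138939 = -304177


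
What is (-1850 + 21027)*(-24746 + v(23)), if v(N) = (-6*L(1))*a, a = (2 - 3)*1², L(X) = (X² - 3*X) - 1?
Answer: -474899228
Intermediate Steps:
L(X) = -1 + X² - 3*X
a = -1 (a = -1*1 = -1)
v(N) = -18 (v(N) = -6*(-1 + 1² - 3*1)*(-1) = -6*(-1 + 1 - 3)*(-1) = -6*(-3)*(-1) = 18*(-1) = -18)
(-1850 + 21027)*(-24746 + v(23)) = (-1850 + 21027)*(-24746 - 18) = 19177*(-24764) = -474899228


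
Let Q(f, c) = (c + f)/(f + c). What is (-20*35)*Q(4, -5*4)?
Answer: -700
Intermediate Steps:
Q(f, c) = 1 (Q(f, c) = (c + f)/(c + f) = 1)
(-20*35)*Q(4, -5*4) = -20*35*1 = -700*1 = -700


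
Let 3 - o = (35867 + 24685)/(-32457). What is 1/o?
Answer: 10819/52641 ≈ 0.20552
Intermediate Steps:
o = 52641/10819 (o = 3 - (35867 + 24685)/(-32457) = 3 - 60552*(-1)/32457 = 3 - 1*(-20184/10819) = 3 + 20184/10819 = 52641/10819 ≈ 4.8656)
1/o = 1/(52641/10819) = 10819/52641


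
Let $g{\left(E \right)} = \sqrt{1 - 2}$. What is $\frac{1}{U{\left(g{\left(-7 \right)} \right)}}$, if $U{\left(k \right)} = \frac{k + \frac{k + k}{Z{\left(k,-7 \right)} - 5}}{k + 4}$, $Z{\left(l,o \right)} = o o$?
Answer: $\frac{22}{23} - \frac{88 i}{23} \approx 0.95652 - 3.8261 i$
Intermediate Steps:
$Z{\left(l,o \right)} = o^{2}$
$g{\left(E \right)} = i$ ($g{\left(E \right)} = \sqrt{-1} = i$)
$U{\left(k \right)} = \frac{23 k}{22 \left(4 + k\right)}$ ($U{\left(k \right)} = \frac{k + \frac{k + k}{\left(-7\right)^{2} - 5}}{k + 4} = \frac{k + \frac{2 k}{49 - 5}}{4 + k} = \frac{k + \frac{2 k}{44}}{4 + k} = \frac{k + 2 k \frac{1}{44}}{4 + k} = \frac{k + \frac{k}{22}}{4 + k} = \frac{\frac{23}{22} k}{4 + k} = \frac{23 k}{22 \left(4 + k\right)}$)
$\frac{1}{U{\left(g{\left(-7 \right)} \right)}} = \frac{1}{\frac{23}{22} i \frac{1}{4 + i}} = \frac{1}{\frac{23}{22} i \frac{4 - i}{17}} = \frac{1}{\frac{23}{374} i \left(4 - i\right)} = - \frac{22 i \left(4 + i\right)}{23}$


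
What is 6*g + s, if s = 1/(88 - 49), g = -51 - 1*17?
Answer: -15911/39 ≈ -407.97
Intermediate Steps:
g = -68 (g = -51 - 17 = -68)
s = 1/39 ≈ 0.025641
6*g + s = 6*(-68) + 1/39 = -408 + 1/39 = -15911/39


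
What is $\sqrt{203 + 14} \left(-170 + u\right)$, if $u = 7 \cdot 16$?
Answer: $- 58 \sqrt{217} \approx -854.39$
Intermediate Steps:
$u = 112$
$\sqrt{203 + 14} \left(-170 + u\right) = \sqrt{203 + 14} \left(-170 + 112\right) = \sqrt{217} \left(-58\right) = - 58 \sqrt{217}$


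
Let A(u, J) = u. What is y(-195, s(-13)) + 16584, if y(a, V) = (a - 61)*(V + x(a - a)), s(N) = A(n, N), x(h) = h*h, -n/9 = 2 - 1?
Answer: 18888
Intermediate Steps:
n = -9 (n = -9*(2 - 1) = -9*1 = -9)
x(h) = h²
s(N) = -9
y(a, V) = V*(-61 + a) (y(a, V) = (a - 61)*(V + (a - a)²) = (-61 + a)*(V + 0²) = (-61 + a)*(V + 0) = (-61 + a)*V = V*(-61 + a))
y(-195, s(-13)) + 16584 = -9*(-61 - 195) + 16584 = -9*(-256) + 16584 = 2304 + 16584 = 18888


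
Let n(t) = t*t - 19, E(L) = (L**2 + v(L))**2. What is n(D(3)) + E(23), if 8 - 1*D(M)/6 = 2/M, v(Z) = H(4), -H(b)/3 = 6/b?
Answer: 1108069/4 ≈ 2.7702e+5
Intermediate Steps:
H(b) = -18/b
v(Z) = -9/2 (v(Z) = -18/4 = -18*1/4 = -9/2)
D(M) = 48 - 12/M
E(L) = (-9/2 + L**2)**2 (E(L) = (L**2 - 9/2)**2 = (-9/2 + L**2)**2)
n(t) = -19 + t**2 (n(t) = t**2 - 19 = -19 + t**2)
n(D(3)) + E(23) = (-19 + (48 - 12/3)**2) + (-9 + 2*23**2)**2/4 = (-19 + (48 - 12*1/3)**2) + (-9 + 2*529)**2/4 = (-19 + (48 - 4)**2) + (-9 + 1058)**2/4 = (-19 + 44**2) + (1/4)*1049**2 = (-19 + 1936) + (1/4)*1100401 = 1917 + 1100401/4 = 1108069/4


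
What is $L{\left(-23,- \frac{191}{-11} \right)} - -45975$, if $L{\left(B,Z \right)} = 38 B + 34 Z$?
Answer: $\frac{502605}{11} \approx 45691.0$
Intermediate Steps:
$L{\left(B,Z \right)} = 34 Z + 38 B$
$L{\left(-23,- \frac{191}{-11} \right)} - -45975 = \left(34 \left(- \frac{191}{-11}\right) + 38 \left(-23\right)\right) - -45975 = \left(34 \left(\left(-191\right) \left(- \frac{1}{11}\right)\right) - 874\right) + 45975 = \left(34 \cdot \frac{191}{11} - 874\right) + 45975 = \left(\frac{6494}{11} - 874\right) + 45975 = - \frac{3120}{11} + 45975 = \frac{502605}{11}$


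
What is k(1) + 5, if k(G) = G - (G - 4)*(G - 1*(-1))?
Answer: 12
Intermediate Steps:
k(G) = G - (1 + G)*(-4 + G) (k(G) = G - (-4 + G)*(G + 1) = G - (-4 + G)*(1 + G) = G - (1 + G)*(-4 + G))
k(1) + 5 = (4 - 1*1² + 4*1) + 5 = (4 - 1*1 + 4) + 5 = (4 - 1 + 4) + 5 = 7 + 5 = 12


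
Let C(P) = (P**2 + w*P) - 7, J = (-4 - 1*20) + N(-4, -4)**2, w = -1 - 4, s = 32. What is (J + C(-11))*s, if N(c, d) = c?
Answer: 5152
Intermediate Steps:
w = -5
J = -8 (J = (-4 - 1*20) + (-4)**2 = (-4 - 20) + 16 = -24 + 16 = -8)
C(P) = -7 + P**2 - 5*P (C(P) = (P**2 - 5*P) - 7 = -7 + P**2 - 5*P)
(J + C(-11))*s = (-8 + (-7 + (-11)**2 - 5*(-11)))*32 = (-8 + (-7 + 121 + 55))*32 = (-8 + 169)*32 = 161*32 = 5152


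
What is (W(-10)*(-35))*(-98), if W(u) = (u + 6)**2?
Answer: 54880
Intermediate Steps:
W(u) = (6 + u)**2
(W(-10)*(-35))*(-98) = ((6 - 10)**2*(-35))*(-98) = ((-4)**2*(-35))*(-98) = (16*(-35))*(-98) = -560*(-98) = 54880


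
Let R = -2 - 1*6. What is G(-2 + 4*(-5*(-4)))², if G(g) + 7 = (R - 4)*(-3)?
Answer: 841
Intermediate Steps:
R = -8 (R = -2 - 6 = -8)
G(g) = 29 (G(g) = -7 + (-8 - 4)*(-3) = -7 - 12*(-3) = -7 + 36 = 29)
G(-2 + 4*(-5*(-4)))² = 29² = 841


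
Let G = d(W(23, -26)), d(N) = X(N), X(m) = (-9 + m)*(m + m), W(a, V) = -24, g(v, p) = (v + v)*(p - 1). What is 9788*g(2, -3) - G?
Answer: -158192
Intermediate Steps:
g(v, p) = 2*v*(-1 + p) (g(v, p) = (2*v)*(-1 + p) = 2*v*(-1 + p))
X(m) = 2*m*(-9 + m) (X(m) = (-9 + m)*(2*m) = 2*m*(-9 + m))
d(N) = 2*N*(-9 + N)
G = 1584 (G = 2*(-24)*(-9 - 24) = 2*(-24)*(-33) = 1584)
9788*g(2, -3) - G = 9788*(2*2*(-1 - 3)) - 1*1584 = 9788*(2*2*(-4)) - 1584 = 9788*(-16) - 1584 = -156608 - 1584 = -158192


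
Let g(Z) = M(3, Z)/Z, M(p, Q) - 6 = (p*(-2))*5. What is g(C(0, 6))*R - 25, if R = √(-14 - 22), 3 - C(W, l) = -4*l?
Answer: -25 - 16*I/3 ≈ -25.0 - 5.3333*I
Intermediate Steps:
C(W, l) = 3 + 4*l (C(W, l) = 3 - (-4)*l = 3 + 4*l)
M(p, Q) = 6 - 10*p (M(p, Q) = 6 + (p*(-2))*5 = 6 - 2*p*5 = 6 - 10*p)
R = 6*I (R = √(-36) = 6*I ≈ 6.0*I)
g(Z) = -24/Z (g(Z) = (6 - 10*3)/Z = (6 - 30)/Z = -24/Z)
g(C(0, 6))*R - 25 = (-24/(3 + 4*6))*(6*I) - 25 = (-24/(3 + 24))*(6*I) - 25 = (-24/27)*(6*I) - 25 = (-24*1/27)*(6*I) - 25 = -16*I/3 - 25 = -25 - 16*I/3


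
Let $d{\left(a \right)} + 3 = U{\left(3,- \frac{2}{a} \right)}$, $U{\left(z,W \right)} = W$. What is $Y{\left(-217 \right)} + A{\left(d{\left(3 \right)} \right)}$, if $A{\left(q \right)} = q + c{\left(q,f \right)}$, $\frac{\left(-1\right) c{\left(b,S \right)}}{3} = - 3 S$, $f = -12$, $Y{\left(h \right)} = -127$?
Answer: $- \frac{716}{3} \approx -238.67$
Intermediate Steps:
$d{\left(a \right)} = -3 - \frac{2}{a}$
$c{\left(b,S \right)} = 9 S$ ($c{\left(b,S \right)} = - 3 \left(- 3 S\right) = 9 S$)
$A{\left(q \right)} = -108 + q$ ($A{\left(q \right)} = q + 9 \left(-12\right) = q - 108 = -108 + q$)
$Y{\left(-217 \right)} + A{\left(d{\left(3 \right)} \right)} = -127 - \left(111 + \frac{2}{3}\right) = -127 - \frac{335}{3} = - \frac{716}{3}$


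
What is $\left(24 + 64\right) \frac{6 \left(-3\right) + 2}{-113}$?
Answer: $\frac{1408}{113} \approx 12.46$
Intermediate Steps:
$\left(24 + 64\right) \frac{6 \left(-3\right) + 2}{-113} = 88 \left(-18 + 2\right) \left(- \frac{1}{113}\right) = 88 \left(\left(-16\right) \left(- \frac{1}{113}\right)\right) = 88 \cdot \frac{16}{113} = \frac{1408}{113}$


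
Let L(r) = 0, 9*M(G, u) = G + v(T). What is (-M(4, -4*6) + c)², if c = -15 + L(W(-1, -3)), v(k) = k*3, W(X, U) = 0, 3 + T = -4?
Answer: 13924/81 ≈ 171.90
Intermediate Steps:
T = -7 (T = -3 - 4 = -7)
v(k) = 3*k
M(G, u) = -7/3 + G/9 (M(G, u) = (G + 3*(-7))/9 = (G - 21)/9 = (-21 + G)/9 = -7/3 + G/9)
c = -15 (c = -15 + 0 = -15)
(-M(4, -4*6) + c)² = (-(-7/3 + (⅑)*4) - 15)² = (-(-7/3 + 4/9) - 15)² = (-1*(-17/9) - 15)² = (17/9 - 15)² = (-118/9)² = 13924/81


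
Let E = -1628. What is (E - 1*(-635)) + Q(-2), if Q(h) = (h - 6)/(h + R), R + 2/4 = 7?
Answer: -8953/9 ≈ -994.78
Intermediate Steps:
R = 13/2 (R = -1/2 + 7 = 13/2 ≈ 6.5000)
Q(h) = (-6 + h)/(13/2 + h) (Q(h) = (h - 6)/(h + 13/2) = (-6 + h)/(13/2 + h))
(E - 1*(-635)) + Q(-2) = (-1628 - 1*(-635)) + 2*(-6 - 2)/(13 + 2*(-2)) = (-1628 + 635) + 2*(-8)/(13 - 4) = -993 + 2*(-8)/9 = -993 + 2*(1/9)*(-8) = -993 - 16/9 = -8953/9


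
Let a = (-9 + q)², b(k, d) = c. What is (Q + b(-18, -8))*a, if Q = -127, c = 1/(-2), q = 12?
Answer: -2295/2 ≈ -1147.5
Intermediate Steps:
c = -½ ≈ -0.50000
b(k, d) = -½
a = 9 (a = (-9 + 12)² = 3² = 9)
(Q + b(-18, -8))*a = (-127 - ½)*9 = -255/2*9 = -2295/2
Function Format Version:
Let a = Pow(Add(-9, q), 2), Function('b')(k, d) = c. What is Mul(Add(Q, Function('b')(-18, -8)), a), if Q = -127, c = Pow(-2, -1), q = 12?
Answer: Rational(-2295, 2) ≈ -1147.5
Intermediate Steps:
c = Rational(-1, 2) ≈ -0.50000
Function('b')(k, d) = Rational(-1, 2)
a = 9 (a = Pow(Add(-9, 12), 2) = Pow(3, 2) = 9)
Mul(Add(Q, Function('b')(-18, -8)), a) = Mul(Add(-127, Rational(-1, 2)), 9) = Mul(Rational(-255, 2), 9) = Rational(-2295, 2)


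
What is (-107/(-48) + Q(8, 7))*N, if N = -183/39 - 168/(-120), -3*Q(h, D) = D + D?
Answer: 321/40 ≈ 8.0250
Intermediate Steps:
Q(h, D) = -2*D/3 (Q(h, D) = -(D + D)/3 = -2*D/3)
N = -214/65 (N = -183*1/39 - 168*(-1/120) = -61/13 + 7/5 = -214/65 ≈ -3.2923)
(-107/(-48) + Q(8, 7))*N = (-107/(-48) - 2/3*7)*(-214/65) = (-107*(-1/48) - 14/3)*(-214/65) = (107/48 - 14/3)*(-214/65) = -39/16*(-214/65) = 321/40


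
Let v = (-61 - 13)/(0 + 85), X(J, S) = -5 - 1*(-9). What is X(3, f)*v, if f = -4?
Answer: -296/85 ≈ -3.4824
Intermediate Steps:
X(J, S) = 4 (X(J, S) = -5 + 9 = 4)
v = -74/85 ≈ -0.87059
X(3, f)*v = 4*(-74/85) = -296/85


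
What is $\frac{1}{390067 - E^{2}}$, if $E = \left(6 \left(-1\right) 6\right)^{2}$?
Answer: $- \frac{1}{1289549} \approx -7.7547 \cdot 10^{-7}$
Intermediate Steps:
$E = 1296$ ($E = \left(\left(-6\right) 6\right)^{2} = \left(-36\right)^{2} = 1296$)
$\frac{1}{390067 - E^{2}} = \frac{1}{390067 - 1296^{2}} = \frac{1}{390067 - 1679616} = \frac{1}{-1289549} = - \frac{1}{1289549}$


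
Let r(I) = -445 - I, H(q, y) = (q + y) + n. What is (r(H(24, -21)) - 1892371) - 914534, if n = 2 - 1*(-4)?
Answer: -2807359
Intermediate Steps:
n = 6 (n = 2 + 4 = 6)
H(q, y) = 6 + q + y (H(q, y) = (q + y) + 6 = 6 + q + y)
(r(H(24, -21)) - 1892371) - 914534 = ((-445 - (6 + 24 - 21)) - 1892371) - 914534 = ((-445 - 1*9) - 1892371) - 914534 = ((-445 - 9) - 1892371) - 914534 = (-454 - 1892371) - 914534 = -1892825 - 914534 = -2807359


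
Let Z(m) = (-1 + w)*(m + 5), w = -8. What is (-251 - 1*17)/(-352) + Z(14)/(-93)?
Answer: 7093/2728 ≈ 2.6001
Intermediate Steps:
Z(m) = -45 - 9*m (Z(m) = (-1 - 8)*(m + 5) = -9*(5 + m) = -45 - 9*m)
(-251 - 1*17)/(-352) + Z(14)/(-93) = (-251 - 1*17)/(-352) + (-45 - 9*14)/(-93) = (-251 - 17)*(-1/352) + (-45 - 126)*(-1/93) = -268*(-1/352) - 171*(-1/93) = 67/88 + 57/31 = 7093/2728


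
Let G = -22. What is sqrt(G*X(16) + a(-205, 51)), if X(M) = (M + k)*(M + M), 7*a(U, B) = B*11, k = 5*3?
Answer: I*sqrt(1065449)/7 ≈ 147.46*I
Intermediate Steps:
k = 15
a(U, B) = 11*B/7 (a(U, B) = (B*11)/7 = (11*B)/7 = 11*B/7)
X(M) = 2*M*(15 + M) (X(M) = (M + 15)*(M + M) = (15 + M)*(2*M) = 2*M*(15 + M))
sqrt(G*X(16) + a(-205, 51)) = sqrt(-44*16*(15 + 16) + (11/7)*51) = sqrt(-44*16*31 + 561/7) = sqrt(-22*992 + 561/7) = sqrt(-21824 + 561/7) = sqrt(-152207/7) = I*sqrt(1065449)/7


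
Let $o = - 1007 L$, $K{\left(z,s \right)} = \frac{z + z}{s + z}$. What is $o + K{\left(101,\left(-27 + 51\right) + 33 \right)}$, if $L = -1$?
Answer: $\frac{79654}{79} \approx 1008.3$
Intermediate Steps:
$K{\left(z,s \right)} = \frac{2 z}{s + z}$
$o = 1007$ ($o = \left(-1007\right) \left(-1\right) = 1007$)
$o + K{\left(101,\left(-27 + 51\right) + 33 \right)} = 1007 + 2 \cdot 101 \frac{1}{\left(\left(-27 + 51\right) + 33\right) + 101} = 1007 + 2 \cdot 101 \frac{1}{\left(24 + 33\right) + 101} = 1007 + 2 \cdot 101 \frac{1}{57 + 101} = 1007 + 2 \cdot 101 \cdot \frac{1}{158} = 1007 + \frac{101}{79} = \frac{79654}{79}$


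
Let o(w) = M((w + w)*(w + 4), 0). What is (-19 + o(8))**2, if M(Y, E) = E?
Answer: 361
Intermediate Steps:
o(w) = 0
(-19 + o(8))**2 = (-19 + 0)**2 = (-19)**2 = 361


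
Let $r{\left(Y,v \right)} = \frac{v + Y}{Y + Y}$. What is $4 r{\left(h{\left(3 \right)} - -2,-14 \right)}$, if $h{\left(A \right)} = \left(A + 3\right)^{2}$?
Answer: $\frac{24}{19} \approx 1.2632$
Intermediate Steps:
$h{\left(A \right)} = \left(3 + A\right)^{2}$
$r{\left(Y,v \right)} = \frac{Y + v}{2 Y}$
$4 r{\left(h{\left(3 \right)} - -2,-14 \right)} = 4 \frac{\left(\left(3 + 3\right)^{2} - -2\right) - 14}{2 \left(\left(3 + 3\right)^{2} - -2\right)} = 4 \frac{\left(6^{2} + 2\right) - 14}{2 \left(6^{2} + 2\right)} = 4 \frac{\left(36 + 2\right) - 14}{2 \left(36 + 2\right)} = 4 \frac{38 - 14}{2 \cdot 38} = 4 \cdot \frac{1}{2} \cdot \frac{1}{38} \cdot 24 = 4 \cdot \frac{6}{19} = \frac{24}{19}$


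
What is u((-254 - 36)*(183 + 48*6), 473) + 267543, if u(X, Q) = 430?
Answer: 267973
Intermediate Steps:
u((-254 - 36)*(183 + 48*6), 473) + 267543 = 430 + 267543 = 267973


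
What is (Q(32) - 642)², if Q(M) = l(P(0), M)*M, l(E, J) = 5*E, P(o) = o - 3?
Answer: 1258884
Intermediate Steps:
P(o) = -3 + o
Q(M) = -15*M (Q(M) = (5*(-3 + 0))*M = (5*(-3))*M = -15*M)
(Q(32) - 642)² = (-15*32 - 642)² = (-480 - 642)² = (-1122)² = 1258884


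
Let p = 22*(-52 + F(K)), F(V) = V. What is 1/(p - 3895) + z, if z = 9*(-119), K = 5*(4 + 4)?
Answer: -4454290/4159 ≈ -1071.0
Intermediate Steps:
K = 40 (K = 5*8 = 40)
p = -264 (p = 22*(-52 + 40) = 22*(-12) = -264)
z = -1071
1/(p - 3895) + z = 1/(-264 - 3895) - 1071 = 1/(-4159) - 1071 = -1/4159 - 1071 = -4454290/4159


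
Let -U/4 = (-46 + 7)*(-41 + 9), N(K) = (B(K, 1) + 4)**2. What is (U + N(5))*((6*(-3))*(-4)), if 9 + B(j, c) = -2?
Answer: -355896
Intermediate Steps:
B(j, c) = -11 (B(j, c) = -9 - 2 = -11)
N(K) = 49 (N(K) = (-11 + 4)**2 = (-7)**2 = 49)
U = -4992 (U = -4*(-46 + 7)*(-41 + 9) = -(-156)*(-32) = -4*1248 = -4992)
(U + N(5))*((6*(-3))*(-4)) = (-4992 + 49)*((6*(-3))*(-4)) = -(-88974)*(-4) = -4943*72 = -355896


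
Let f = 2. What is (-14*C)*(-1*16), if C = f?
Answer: 448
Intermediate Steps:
C = 2
(-14*C)*(-1*16) = (-14*2)*(-1*16) = -28*(-16) = 448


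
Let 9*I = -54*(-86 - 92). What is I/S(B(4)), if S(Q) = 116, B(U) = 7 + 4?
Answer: 267/29 ≈ 9.2069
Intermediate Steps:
B(U) = 11
I = 1068 (I = (-54*(-86 - 92))/9 = (-54*(-178))/9 = (1/9)*9612 = 1068)
I/S(B(4)) = 1068/116 = 1068*(1/116) = 267/29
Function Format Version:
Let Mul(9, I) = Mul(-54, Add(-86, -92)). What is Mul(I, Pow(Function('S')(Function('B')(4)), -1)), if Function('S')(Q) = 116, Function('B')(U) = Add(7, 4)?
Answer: Rational(267, 29) ≈ 9.2069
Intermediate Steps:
Function('B')(U) = 11
I = 1068 (I = Mul(Rational(1, 9), Mul(-54, Add(-86, -92))) = Mul(Rational(1, 9), Mul(-54, -178)) = Mul(Rational(1, 9), 9612) = 1068)
Mul(I, Pow(Function('S')(Function('B')(4)), -1)) = Mul(1068, Pow(116, -1)) = Mul(1068, Rational(1, 116)) = Rational(267, 29)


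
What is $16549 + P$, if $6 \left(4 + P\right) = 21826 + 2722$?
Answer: $\frac{61909}{3} \approx 20636.0$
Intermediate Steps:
$P = \frac{12262}{3}$ ($P = -4 + \frac{21826 + 2722}{6} = -4 + \frac{1}{6} \cdot 24548 = -4 + \frac{12274}{3} = \frac{12262}{3} \approx 4087.3$)
$16549 + P = 16549 + \frac{12262}{3} = \frac{61909}{3}$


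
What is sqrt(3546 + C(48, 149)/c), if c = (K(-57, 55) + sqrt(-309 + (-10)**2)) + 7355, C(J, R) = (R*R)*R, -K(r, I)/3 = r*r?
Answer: sqrt((-5174083 + 3546*I*sqrt(209))/(-2392 + I*sqrt(209))) ≈ 46.51 - 0.08985*I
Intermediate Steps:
K(r, I) = -3*r**2 (K(r, I) = -3*r*r = -3*r**2)
C(J, R) = R**3 (C(J, R) = R**2*R = R**3)
c = -2392 + I*sqrt(209) (c = (-3*(-57)**2 + sqrt(-309 + (-10)**2)) + 7355 = (-3*3249 + sqrt(-309 + 100)) + 7355 = (-9747 + sqrt(-209)) + 7355 = (-9747 + I*sqrt(209)) + 7355 = -2392 + I*sqrt(209) ≈ -2392.0 + 14.457*I)
sqrt(3546 + C(48, 149)/c) = sqrt(3546 + 149**3/(-2392 + I*sqrt(209))) = sqrt(3546 + 3307949/(-2392 + I*sqrt(209)))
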